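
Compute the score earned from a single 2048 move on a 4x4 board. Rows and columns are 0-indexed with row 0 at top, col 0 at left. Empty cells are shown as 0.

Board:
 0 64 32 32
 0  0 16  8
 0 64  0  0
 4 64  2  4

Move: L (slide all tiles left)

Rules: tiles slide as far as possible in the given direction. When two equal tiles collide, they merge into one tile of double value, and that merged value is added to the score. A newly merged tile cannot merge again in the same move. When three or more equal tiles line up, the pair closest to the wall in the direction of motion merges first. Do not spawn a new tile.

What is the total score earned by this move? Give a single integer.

Answer: 64

Derivation:
Slide left:
row 0: [0, 64, 32, 32] -> [64, 64, 0, 0]  score +64 (running 64)
row 1: [0, 0, 16, 8] -> [16, 8, 0, 0]  score +0 (running 64)
row 2: [0, 64, 0, 0] -> [64, 0, 0, 0]  score +0 (running 64)
row 3: [4, 64, 2, 4] -> [4, 64, 2, 4]  score +0 (running 64)
Board after move:
64 64  0  0
16  8  0  0
64  0  0  0
 4 64  2  4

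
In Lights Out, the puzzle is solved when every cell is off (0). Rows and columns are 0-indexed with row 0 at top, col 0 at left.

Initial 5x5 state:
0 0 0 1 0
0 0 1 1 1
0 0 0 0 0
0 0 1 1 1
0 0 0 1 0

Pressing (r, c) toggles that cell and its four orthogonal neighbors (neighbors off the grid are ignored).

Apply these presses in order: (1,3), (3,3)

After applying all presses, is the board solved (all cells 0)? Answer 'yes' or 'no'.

Answer: yes

Derivation:
After press 1 at (1,3):
0 0 0 0 0
0 0 0 0 0
0 0 0 1 0
0 0 1 1 1
0 0 0 1 0

After press 2 at (3,3):
0 0 0 0 0
0 0 0 0 0
0 0 0 0 0
0 0 0 0 0
0 0 0 0 0

Lights still on: 0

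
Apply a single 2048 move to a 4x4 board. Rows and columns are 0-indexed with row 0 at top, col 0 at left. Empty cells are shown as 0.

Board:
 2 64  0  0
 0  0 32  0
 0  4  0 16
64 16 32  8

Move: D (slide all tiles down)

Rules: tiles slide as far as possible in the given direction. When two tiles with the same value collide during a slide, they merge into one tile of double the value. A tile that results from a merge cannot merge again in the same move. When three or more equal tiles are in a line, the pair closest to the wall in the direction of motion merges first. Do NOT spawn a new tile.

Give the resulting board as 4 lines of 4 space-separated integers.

Answer:  0  0  0  0
 0 64  0  0
 2  4  0 16
64 16 64  8

Derivation:
Slide down:
col 0: [2, 0, 0, 64] -> [0, 0, 2, 64]
col 1: [64, 0, 4, 16] -> [0, 64, 4, 16]
col 2: [0, 32, 0, 32] -> [0, 0, 0, 64]
col 3: [0, 0, 16, 8] -> [0, 0, 16, 8]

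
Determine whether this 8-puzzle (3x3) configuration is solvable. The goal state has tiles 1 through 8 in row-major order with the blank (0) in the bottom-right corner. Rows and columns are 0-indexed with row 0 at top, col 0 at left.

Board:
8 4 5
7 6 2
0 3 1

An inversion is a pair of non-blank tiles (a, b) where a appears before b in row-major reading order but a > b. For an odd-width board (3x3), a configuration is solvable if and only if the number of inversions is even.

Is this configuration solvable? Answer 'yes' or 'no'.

Answer: yes

Derivation:
Inversions (pairs i<j in row-major order where tile[i] > tile[j] > 0): 22
22 is even, so the puzzle is solvable.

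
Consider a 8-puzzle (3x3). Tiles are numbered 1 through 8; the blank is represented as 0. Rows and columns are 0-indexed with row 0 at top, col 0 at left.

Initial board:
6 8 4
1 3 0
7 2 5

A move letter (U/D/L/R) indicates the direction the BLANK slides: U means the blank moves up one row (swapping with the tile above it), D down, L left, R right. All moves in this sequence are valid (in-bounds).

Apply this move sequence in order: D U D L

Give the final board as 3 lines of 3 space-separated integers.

Answer: 6 8 4
1 3 5
7 0 2

Derivation:
After move 1 (D):
6 8 4
1 3 5
7 2 0

After move 2 (U):
6 8 4
1 3 0
7 2 5

After move 3 (D):
6 8 4
1 3 5
7 2 0

After move 4 (L):
6 8 4
1 3 5
7 0 2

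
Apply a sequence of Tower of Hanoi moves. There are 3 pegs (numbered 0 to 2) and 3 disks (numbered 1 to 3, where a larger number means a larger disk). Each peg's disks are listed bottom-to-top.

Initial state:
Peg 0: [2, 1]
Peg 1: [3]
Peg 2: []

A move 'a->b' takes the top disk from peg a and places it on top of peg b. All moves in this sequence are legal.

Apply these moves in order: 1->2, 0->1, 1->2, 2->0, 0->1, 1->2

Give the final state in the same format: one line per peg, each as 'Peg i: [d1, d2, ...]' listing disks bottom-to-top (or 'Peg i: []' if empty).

After move 1 (1->2):
Peg 0: [2, 1]
Peg 1: []
Peg 2: [3]

After move 2 (0->1):
Peg 0: [2]
Peg 1: [1]
Peg 2: [3]

After move 3 (1->2):
Peg 0: [2]
Peg 1: []
Peg 2: [3, 1]

After move 4 (2->0):
Peg 0: [2, 1]
Peg 1: []
Peg 2: [3]

After move 5 (0->1):
Peg 0: [2]
Peg 1: [1]
Peg 2: [3]

After move 6 (1->2):
Peg 0: [2]
Peg 1: []
Peg 2: [3, 1]

Answer: Peg 0: [2]
Peg 1: []
Peg 2: [3, 1]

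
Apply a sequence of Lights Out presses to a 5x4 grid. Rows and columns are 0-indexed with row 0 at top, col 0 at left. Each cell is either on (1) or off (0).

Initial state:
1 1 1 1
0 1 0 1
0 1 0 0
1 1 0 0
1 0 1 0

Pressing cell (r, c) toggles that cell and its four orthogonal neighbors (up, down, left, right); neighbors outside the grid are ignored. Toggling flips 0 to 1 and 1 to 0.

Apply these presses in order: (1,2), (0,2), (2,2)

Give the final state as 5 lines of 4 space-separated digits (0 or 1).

After press 1 at (1,2):
1 1 0 1
0 0 1 0
0 1 1 0
1 1 0 0
1 0 1 0

After press 2 at (0,2):
1 0 1 0
0 0 0 0
0 1 1 0
1 1 0 0
1 0 1 0

After press 3 at (2,2):
1 0 1 0
0 0 1 0
0 0 0 1
1 1 1 0
1 0 1 0

Answer: 1 0 1 0
0 0 1 0
0 0 0 1
1 1 1 0
1 0 1 0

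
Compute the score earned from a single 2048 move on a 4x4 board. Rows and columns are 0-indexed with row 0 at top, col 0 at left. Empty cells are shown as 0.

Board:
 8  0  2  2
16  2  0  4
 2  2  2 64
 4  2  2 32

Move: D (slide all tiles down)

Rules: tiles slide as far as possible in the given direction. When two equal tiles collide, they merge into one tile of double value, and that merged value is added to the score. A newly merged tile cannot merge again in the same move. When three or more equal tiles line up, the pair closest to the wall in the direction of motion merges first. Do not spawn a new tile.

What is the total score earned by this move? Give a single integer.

Slide down:
col 0: [8, 16, 2, 4] -> [8, 16, 2, 4]  score +0 (running 0)
col 1: [0, 2, 2, 2] -> [0, 0, 2, 4]  score +4 (running 4)
col 2: [2, 0, 2, 2] -> [0, 0, 2, 4]  score +4 (running 8)
col 3: [2, 4, 64, 32] -> [2, 4, 64, 32]  score +0 (running 8)
Board after move:
 8  0  0  2
16  0  0  4
 2  2  2 64
 4  4  4 32

Answer: 8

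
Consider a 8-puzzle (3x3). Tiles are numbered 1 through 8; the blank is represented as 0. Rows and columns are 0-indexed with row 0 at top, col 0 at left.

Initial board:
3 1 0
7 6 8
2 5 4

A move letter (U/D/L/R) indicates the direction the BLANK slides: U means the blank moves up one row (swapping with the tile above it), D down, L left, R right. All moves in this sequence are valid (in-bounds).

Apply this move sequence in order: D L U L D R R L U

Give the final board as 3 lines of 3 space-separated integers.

After move 1 (D):
3 1 8
7 6 0
2 5 4

After move 2 (L):
3 1 8
7 0 6
2 5 4

After move 3 (U):
3 0 8
7 1 6
2 5 4

After move 4 (L):
0 3 8
7 1 6
2 5 4

After move 5 (D):
7 3 8
0 1 6
2 5 4

After move 6 (R):
7 3 8
1 0 6
2 5 4

After move 7 (R):
7 3 8
1 6 0
2 5 4

After move 8 (L):
7 3 8
1 0 6
2 5 4

After move 9 (U):
7 0 8
1 3 6
2 5 4

Answer: 7 0 8
1 3 6
2 5 4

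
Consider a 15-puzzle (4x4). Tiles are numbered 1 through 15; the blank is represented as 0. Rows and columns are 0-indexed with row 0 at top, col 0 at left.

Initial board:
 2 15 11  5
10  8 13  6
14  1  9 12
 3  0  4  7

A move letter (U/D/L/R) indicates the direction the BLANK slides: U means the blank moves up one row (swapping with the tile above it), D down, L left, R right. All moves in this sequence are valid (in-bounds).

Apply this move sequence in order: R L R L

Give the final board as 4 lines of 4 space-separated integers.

After move 1 (R):
 2 15 11  5
10  8 13  6
14  1  9 12
 3  4  0  7

After move 2 (L):
 2 15 11  5
10  8 13  6
14  1  9 12
 3  0  4  7

After move 3 (R):
 2 15 11  5
10  8 13  6
14  1  9 12
 3  4  0  7

After move 4 (L):
 2 15 11  5
10  8 13  6
14  1  9 12
 3  0  4  7

Answer:  2 15 11  5
10  8 13  6
14  1  9 12
 3  0  4  7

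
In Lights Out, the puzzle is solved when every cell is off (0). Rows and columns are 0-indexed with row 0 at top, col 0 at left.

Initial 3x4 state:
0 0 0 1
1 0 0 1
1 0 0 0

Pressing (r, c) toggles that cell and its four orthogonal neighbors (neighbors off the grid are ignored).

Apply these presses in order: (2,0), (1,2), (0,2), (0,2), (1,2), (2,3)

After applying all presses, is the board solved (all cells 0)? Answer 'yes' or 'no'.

After press 1 at (2,0):
0 0 0 1
0 0 0 1
0 1 0 0

After press 2 at (1,2):
0 0 1 1
0 1 1 0
0 1 1 0

After press 3 at (0,2):
0 1 0 0
0 1 0 0
0 1 1 0

After press 4 at (0,2):
0 0 1 1
0 1 1 0
0 1 1 0

After press 5 at (1,2):
0 0 0 1
0 0 0 1
0 1 0 0

After press 6 at (2,3):
0 0 0 1
0 0 0 0
0 1 1 1

Lights still on: 4

Answer: no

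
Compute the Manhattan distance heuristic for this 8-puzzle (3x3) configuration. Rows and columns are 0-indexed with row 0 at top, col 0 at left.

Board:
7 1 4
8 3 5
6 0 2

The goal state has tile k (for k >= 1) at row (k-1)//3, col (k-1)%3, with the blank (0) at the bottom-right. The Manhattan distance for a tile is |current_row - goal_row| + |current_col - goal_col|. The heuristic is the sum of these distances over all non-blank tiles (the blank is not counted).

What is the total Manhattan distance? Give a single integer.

Tile 7: (0,0)->(2,0) = 2
Tile 1: (0,1)->(0,0) = 1
Tile 4: (0,2)->(1,0) = 3
Tile 8: (1,0)->(2,1) = 2
Tile 3: (1,1)->(0,2) = 2
Tile 5: (1,2)->(1,1) = 1
Tile 6: (2,0)->(1,2) = 3
Tile 2: (2,2)->(0,1) = 3
Sum: 2 + 1 + 3 + 2 + 2 + 1 + 3 + 3 = 17

Answer: 17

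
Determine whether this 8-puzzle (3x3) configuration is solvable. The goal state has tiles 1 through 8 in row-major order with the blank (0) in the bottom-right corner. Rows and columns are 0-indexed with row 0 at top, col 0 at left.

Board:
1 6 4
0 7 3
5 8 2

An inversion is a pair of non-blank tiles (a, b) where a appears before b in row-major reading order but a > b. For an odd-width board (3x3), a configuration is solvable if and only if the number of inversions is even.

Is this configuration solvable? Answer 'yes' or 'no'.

Inversions (pairs i<j in row-major order where tile[i] > tile[j] > 0): 12
12 is even, so the puzzle is solvable.

Answer: yes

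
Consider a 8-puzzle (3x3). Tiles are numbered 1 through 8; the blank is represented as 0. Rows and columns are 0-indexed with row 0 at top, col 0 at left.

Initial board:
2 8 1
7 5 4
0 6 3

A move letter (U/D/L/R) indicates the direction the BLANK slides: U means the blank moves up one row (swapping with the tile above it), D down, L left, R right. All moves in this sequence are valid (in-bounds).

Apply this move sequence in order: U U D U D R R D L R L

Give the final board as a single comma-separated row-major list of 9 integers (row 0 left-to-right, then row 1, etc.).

Answer: 2, 8, 1, 5, 4, 3, 7, 0, 6

Derivation:
After move 1 (U):
2 8 1
0 5 4
7 6 3

After move 2 (U):
0 8 1
2 5 4
7 6 3

After move 3 (D):
2 8 1
0 5 4
7 6 3

After move 4 (U):
0 8 1
2 5 4
7 6 3

After move 5 (D):
2 8 1
0 5 4
7 6 3

After move 6 (R):
2 8 1
5 0 4
7 6 3

After move 7 (R):
2 8 1
5 4 0
7 6 3

After move 8 (D):
2 8 1
5 4 3
7 6 0

After move 9 (L):
2 8 1
5 4 3
7 0 6

After move 10 (R):
2 8 1
5 4 3
7 6 0

After move 11 (L):
2 8 1
5 4 3
7 0 6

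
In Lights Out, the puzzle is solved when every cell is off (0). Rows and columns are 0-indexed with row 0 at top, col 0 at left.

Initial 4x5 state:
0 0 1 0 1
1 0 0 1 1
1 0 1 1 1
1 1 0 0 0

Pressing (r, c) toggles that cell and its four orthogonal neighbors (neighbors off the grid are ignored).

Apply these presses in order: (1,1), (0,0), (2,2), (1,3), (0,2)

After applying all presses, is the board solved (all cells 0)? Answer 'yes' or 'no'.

Answer: no

Derivation:
After press 1 at (1,1):
0 1 1 0 1
0 1 1 1 1
1 1 1 1 1
1 1 0 0 0

After press 2 at (0,0):
1 0 1 0 1
1 1 1 1 1
1 1 1 1 1
1 1 0 0 0

After press 3 at (2,2):
1 0 1 0 1
1 1 0 1 1
1 0 0 0 1
1 1 1 0 0

After press 4 at (1,3):
1 0 1 1 1
1 1 1 0 0
1 0 0 1 1
1 1 1 0 0

After press 5 at (0,2):
1 1 0 0 1
1 1 0 0 0
1 0 0 1 1
1 1 1 0 0

Lights still on: 11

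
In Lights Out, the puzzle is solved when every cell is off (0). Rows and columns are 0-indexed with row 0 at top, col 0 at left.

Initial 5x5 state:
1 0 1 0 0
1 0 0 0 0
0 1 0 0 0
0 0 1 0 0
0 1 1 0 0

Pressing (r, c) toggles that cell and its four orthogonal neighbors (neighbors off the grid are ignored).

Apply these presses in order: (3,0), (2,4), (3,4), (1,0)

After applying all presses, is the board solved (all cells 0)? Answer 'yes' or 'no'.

Answer: no

Derivation:
After press 1 at (3,0):
1 0 1 0 0
1 0 0 0 0
1 1 0 0 0
1 1 1 0 0
1 1 1 0 0

After press 2 at (2,4):
1 0 1 0 0
1 0 0 0 1
1 1 0 1 1
1 1 1 0 1
1 1 1 0 0

After press 3 at (3,4):
1 0 1 0 0
1 0 0 0 1
1 1 0 1 0
1 1 1 1 0
1 1 1 0 1

After press 4 at (1,0):
0 0 1 0 0
0 1 0 0 1
0 1 0 1 0
1 1 1 1 0
1 1 1 0 1

Lights still on: 13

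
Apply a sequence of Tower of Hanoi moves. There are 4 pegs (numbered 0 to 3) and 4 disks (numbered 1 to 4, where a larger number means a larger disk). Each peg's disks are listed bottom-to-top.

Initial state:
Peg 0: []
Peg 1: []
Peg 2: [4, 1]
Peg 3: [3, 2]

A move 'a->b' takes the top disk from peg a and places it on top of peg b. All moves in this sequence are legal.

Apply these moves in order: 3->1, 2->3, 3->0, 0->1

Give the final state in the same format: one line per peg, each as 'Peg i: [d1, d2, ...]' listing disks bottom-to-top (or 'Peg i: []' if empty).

After move 1 (3->1):
Peg 0: []
Peg 1: [2]
Peg 2: [4, 1]
Peg 3: [3]

After move 2 (2->3):
Peg 0: []
Peg 1: [2]
Peg 2: [4]
Peg 3: [3, 1]

After move 3 (3->0):
Peg 0: [1]
Peg 1: [2]
Peg 2: [4]
Peg 3: [3]

After move 4 (0->1):
Peg 0: []
Peg 1: [2, 1]
Peg 2: [4]
Peg 3: [3]

Answer: Peg 0: []
Peg 1: [2, 1]
Peg 2: [4]
Peg 3: [3]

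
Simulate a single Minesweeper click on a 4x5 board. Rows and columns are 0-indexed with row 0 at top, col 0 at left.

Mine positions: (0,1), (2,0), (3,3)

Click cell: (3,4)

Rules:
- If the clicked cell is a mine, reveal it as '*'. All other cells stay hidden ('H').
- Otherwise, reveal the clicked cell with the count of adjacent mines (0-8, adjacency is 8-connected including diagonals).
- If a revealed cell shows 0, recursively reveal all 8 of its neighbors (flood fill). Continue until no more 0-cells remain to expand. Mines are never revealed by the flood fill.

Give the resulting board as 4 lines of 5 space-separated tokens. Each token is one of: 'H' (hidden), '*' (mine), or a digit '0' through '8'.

H H H H H
H H H H H
H H H H H
H H H H 1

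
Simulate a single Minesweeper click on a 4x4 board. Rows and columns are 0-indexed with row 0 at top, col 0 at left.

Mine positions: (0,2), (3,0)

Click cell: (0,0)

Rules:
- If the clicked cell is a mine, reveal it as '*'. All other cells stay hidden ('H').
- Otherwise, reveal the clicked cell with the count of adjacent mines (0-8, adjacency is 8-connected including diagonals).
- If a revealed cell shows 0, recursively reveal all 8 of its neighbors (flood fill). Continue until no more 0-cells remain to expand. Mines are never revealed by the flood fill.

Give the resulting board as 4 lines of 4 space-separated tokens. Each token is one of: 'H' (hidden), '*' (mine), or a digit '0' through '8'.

0 1 H H
0 1 H H
1 1 H H
H H H H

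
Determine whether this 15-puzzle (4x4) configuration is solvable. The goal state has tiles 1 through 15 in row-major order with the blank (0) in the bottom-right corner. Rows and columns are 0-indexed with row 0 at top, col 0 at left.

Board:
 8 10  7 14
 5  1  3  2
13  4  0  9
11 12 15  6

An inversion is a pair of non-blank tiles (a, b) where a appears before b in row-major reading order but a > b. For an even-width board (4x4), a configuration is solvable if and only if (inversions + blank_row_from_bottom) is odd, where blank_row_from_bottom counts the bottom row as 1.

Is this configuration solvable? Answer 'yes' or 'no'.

Inversions: 45
Blank is in row 2 (0-indexed from top), which is row 2 counting from the bottom (bottom = 1).
45 + 2 = 47, which is odd, so the puzzle is solvable.

Answer: yes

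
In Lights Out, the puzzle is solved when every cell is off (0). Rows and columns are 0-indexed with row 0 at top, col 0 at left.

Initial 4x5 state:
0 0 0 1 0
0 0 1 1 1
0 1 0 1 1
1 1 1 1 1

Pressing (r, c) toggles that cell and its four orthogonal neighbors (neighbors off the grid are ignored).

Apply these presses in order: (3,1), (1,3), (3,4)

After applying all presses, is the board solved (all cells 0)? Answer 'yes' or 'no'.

After press 1 at (3,1):
0 0 0 1 0
0 0 1 1 1
0 0 0 1 1
0 0 0 1 1

After press 2 at (1,3):
0 0 0 0 0
0 0 0 0 0
0 0 0 0 1
0 0 0 1 1

After press 3 at (3,4):
0 0 0 0 0
0 0 0 0 0
0 0 0 0 0
0 0 0 0 0

Lights still on: 0

Answer: yes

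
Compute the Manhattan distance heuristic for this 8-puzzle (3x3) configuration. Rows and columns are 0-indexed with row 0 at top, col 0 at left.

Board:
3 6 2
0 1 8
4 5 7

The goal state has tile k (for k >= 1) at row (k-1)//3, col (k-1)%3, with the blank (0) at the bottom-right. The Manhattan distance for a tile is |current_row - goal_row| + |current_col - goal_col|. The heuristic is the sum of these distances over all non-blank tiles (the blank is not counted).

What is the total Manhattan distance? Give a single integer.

Answer: 13

Derivation:
Tile 3: at (0,0), goal (0,2), distance |0-0|+|0-2| = 2
Tile 6: at (0,1), goal (1,2), distance |0-1|+|1-2| = 2
Tile 2: at (0,2), goal (0,1), distance |0-0|+|2-1| = 1
Tile 1: at (1,1), goal (0,0), distance |1-0|+|1-0| = 2
Tile 8: at (1,2), goal (2,1), distance |1-2|+|2-1| = 2
Tile 4: at (2,0), goal (1,0), distance |2-1|+|0-0| = 1
Tile 5: at (2,1), goal (1,1), distance |2-1|+|1-1| = 1
Tile 7: at (2,2), goal (2,0), distance |2-2|+|2-0| = 2
Sum: 2 + 2 + 1 + 2 + 2 + 1 + 1 + 2 = 13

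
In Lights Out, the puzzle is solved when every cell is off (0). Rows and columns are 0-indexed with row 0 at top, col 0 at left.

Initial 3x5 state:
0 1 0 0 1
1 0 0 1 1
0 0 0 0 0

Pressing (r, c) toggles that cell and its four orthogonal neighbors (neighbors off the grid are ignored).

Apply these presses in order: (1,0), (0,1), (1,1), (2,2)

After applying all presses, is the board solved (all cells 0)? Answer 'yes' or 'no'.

Answer: no

Derivation:
After press 1 at (1,0):
1 1 0 0 1
0 1 0 1 1
1 0 0 0 0

After press 2 at (0,1):
0 0 1 0 1
0 0 0 1 1
1 0 0 0 0

After press 3 at (1,1):
0 1 1 0 1
1 1 1 1 1
1 1 0 0 0

After press 4 at (2,2):
0 1 1 0 1
1 1 0 1 1
1 0 1 1 0

Lights still on: 10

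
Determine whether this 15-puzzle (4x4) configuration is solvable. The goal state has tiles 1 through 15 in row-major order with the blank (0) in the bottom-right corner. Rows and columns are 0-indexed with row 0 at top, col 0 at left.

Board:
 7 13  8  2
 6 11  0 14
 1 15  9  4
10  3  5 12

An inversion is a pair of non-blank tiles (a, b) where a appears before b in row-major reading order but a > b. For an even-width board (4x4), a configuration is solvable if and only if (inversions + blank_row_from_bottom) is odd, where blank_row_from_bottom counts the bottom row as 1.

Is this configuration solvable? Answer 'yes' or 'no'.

Answer: no

Derivation:
Inversions: 53
Blank is in row 1 (0-indexed from top), which is row 3 counting from the bottom (bottom = 1).
53 + 3 = 56, which is even, so the puzzle is not solvable.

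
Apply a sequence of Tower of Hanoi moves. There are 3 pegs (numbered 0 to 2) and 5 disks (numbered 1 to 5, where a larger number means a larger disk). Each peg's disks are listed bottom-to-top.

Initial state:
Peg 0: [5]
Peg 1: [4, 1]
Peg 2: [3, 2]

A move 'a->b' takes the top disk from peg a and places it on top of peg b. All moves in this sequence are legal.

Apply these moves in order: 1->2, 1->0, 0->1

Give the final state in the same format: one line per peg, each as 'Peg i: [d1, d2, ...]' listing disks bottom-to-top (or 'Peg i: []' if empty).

After move 1 (1->2):
Peg 0: [5]
Peg 1: [4]
Peg 2: [3, 2, 1]

After move 2 (1->0):
Peg 0: [5, 4]
Peg 1: []
Peg 2: [3, 2, 1]

After move 3 (0->1):
Peg 0: [5]
Peg 1: [4]
Peg 2: [3, 2, 1]

Answer: Peg 0: [5]
Peg 1: [4]
Peg 2: [3, 2, 1]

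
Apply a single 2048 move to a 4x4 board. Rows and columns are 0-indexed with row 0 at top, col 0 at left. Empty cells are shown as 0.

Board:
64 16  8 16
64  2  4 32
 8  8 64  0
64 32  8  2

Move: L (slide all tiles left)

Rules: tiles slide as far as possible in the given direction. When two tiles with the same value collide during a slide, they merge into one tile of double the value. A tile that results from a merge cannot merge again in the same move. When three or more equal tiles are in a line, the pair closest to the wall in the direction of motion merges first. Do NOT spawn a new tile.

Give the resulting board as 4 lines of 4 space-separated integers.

Slide left:
row 0: [64, 16, 8, 16] -> [64, 16, 8, 16]
row 1: [64, 2, 4, 32] -> [64, 2, 4, 32]
row 2: [8, 8, 64, 0] -> [16, 64, 0, 0]
row 3: [64, 32, 8, 2] -> [64, 32, 8, 2]

Answer: 64 16  8 16
64  2  4 32
16 64  0  0
64 32  8  2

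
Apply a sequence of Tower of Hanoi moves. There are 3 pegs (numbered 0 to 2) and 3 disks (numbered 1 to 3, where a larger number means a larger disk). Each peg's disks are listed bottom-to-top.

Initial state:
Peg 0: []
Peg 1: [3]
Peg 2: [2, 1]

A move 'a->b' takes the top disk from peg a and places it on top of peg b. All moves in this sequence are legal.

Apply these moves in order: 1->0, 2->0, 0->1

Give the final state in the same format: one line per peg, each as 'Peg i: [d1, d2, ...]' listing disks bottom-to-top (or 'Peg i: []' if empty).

Answer: Peg 0: [3]
Peg 1: [1]
Peg 2: [2]

Derivation:
After move 1 (1->0):
Peg 0: [3]
Peg 1: []
Peg 2: [2, 1]

After move 2 (2->0):
Peg 0: [3, 1]
Peg 1: []
Peg 2: [2]

After move 3 (0->1):
Peg 0: [3]
Peg 1: [1]
Peg 2: [2]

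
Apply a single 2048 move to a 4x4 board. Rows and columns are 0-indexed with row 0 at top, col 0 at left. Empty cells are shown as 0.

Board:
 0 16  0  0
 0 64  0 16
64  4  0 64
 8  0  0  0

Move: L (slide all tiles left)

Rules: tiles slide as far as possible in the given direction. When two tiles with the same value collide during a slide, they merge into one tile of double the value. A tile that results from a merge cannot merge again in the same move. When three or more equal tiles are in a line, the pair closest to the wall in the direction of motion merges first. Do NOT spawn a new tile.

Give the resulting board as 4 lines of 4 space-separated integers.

Answer: 16  0  0  0
64 16  0  0
64  4 64  0
 8  0  0  0

Derivation:
Slide left:
row 0: [0, 16, 0, 0] -> [16, 0, 0, 0]
row 1: [0, 64, 0, 16] -> [64, 16, 0, 0]
row 2: [64, 4, 0, 64] -> [64, 4, 64, 0]
row 3: [8, 0, 0, 0] -> [8, 0, 0, 0]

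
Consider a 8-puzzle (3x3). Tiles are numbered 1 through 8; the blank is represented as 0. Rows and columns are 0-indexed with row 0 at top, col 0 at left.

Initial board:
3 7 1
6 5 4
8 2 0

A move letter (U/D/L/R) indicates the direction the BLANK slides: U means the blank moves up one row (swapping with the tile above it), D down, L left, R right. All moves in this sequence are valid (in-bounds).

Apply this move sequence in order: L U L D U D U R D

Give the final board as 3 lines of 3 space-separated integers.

Answer: 3 7 1
6 5 4
8 0 2

Derivation:
After move 1 (L):
3 7 1
6 5 4
8 0 2

After move 2 (U):
3 7 1
6 0 4
8 5 2

After move 3 (L):
3 7 1
0 6 4
8 5 2

After move 4 (D):
3 7 1
8 6 4
0 5 2

After move 5 (U):
3 7 1
0 6 4
8 5 2

After move 6 (D):
3 7 1
8 6 4
0 5 2

After move 7 (U):
3 7 1
0 6 4
8 5 2

After move 8 (R):
3 7 1
6 0 4
8 5 2

After move 9 (D):
3 7 1
6 5 4
8 0 2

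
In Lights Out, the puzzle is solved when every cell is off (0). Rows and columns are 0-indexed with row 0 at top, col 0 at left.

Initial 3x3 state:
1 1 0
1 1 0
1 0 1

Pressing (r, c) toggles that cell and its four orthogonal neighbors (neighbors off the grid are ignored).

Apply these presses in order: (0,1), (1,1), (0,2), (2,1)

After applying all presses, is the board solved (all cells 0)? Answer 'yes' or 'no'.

Answer: yes

Derivation:
After press 1 at (0,1):
0 0 1
1 0 0
1 0 1

After press 2 at (1,1):
0 1 1
0 1 1
1 1 1

After press 3 at (0,2):
0 0 0
0 1 0
1 1 1

After press 4 at (2,1):
0 0 0
0 0 0
0 0 0

Lights still on: 0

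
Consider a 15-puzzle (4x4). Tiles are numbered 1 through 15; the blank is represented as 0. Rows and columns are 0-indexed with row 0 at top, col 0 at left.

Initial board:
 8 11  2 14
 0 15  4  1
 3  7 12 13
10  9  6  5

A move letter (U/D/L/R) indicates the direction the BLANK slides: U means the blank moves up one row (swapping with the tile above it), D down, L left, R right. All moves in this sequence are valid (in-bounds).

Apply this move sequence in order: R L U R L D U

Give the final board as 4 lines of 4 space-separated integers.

Answer:  0 11  2 14
 8 15  4  1
 3  7 12 13
10  9  6  5

Derivation:
After move 1 (R):
 8 11  2 14
15  0  4  1
 3  7 12 13
10  9  6  5

After move 2 (L):
 8 11  2 14
 0 15  4  1
 3  7 12 13
10  9  6  5

After move 3 (U):
 0 11  2 14
 8 15  4  1
 3  7 12 13
10  9  6  5

After move 4 (R):
11  0  2 14
 8 15  4  1
 3  7 12 13
10  9  6  5

After move 5 (L):
 0 11  2 14
 8 15  4  1
 3  7 12 13
10  9  6  5

After move 6 (D):
 8 11  2 14
 0 15  4  1
 3  7 12 13
10  9  6  5

After move 7 (U):
 0 11  2 14
 8 15  4  1
 3  7 12 13
10  9  6  5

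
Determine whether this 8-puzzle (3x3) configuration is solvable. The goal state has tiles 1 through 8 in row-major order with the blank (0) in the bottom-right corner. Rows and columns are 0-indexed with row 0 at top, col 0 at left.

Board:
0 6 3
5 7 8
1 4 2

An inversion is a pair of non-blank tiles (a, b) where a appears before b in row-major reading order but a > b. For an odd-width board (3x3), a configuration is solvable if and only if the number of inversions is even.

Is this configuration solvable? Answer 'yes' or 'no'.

Answer: no

Derivation:
Inversions (pairs i<j in row-major order where tile[i] > tile[j] > 0): 17
17 is odd, so the puzzle is not solvable.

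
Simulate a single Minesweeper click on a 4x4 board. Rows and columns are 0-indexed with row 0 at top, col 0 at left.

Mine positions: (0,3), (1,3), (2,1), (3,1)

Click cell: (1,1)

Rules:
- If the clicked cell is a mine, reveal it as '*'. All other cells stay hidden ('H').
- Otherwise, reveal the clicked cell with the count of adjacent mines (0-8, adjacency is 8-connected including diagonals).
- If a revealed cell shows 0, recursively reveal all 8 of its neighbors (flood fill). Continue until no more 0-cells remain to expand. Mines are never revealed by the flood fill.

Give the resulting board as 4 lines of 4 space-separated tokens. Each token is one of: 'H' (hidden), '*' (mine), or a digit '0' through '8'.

H H H H
H 1 H H
H H H H
H H H H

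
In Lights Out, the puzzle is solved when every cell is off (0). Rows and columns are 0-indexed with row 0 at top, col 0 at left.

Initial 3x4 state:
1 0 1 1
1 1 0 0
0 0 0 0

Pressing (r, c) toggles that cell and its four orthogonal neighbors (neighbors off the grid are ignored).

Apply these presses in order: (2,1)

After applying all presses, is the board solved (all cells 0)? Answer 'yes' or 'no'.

After press 1 at (2,1):
1 0 1 1
1 0 0 0
1 1 1 0

Lights still on: 7

Answer: no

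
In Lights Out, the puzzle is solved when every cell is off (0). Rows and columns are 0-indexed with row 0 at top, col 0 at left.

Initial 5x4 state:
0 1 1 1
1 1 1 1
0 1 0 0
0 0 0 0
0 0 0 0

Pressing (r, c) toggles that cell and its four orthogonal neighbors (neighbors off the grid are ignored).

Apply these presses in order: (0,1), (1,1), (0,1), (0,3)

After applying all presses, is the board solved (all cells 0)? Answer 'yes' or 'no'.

Answer: yes

Derivation:
After press 1 at (0,1):
1 0 0 1
1 0 1 1
0 1 0 0
0 0 0 0
0 0 0 0

After press 2 at (1,1):
1 1 0 1
0 1 0 1
0 0 0 0
0 0 0 0
0 0 0 0

After press 3 at (0,1):
0 0 1 1
0 0 0 1
0 0 0 0
0 0 0 0
0 0 0 0

After press 4 at (0,3):
0 0 0 0
0 0 0 0
0 0 0 0
0 0 0 0
0 0 0 0

Lights still on: 0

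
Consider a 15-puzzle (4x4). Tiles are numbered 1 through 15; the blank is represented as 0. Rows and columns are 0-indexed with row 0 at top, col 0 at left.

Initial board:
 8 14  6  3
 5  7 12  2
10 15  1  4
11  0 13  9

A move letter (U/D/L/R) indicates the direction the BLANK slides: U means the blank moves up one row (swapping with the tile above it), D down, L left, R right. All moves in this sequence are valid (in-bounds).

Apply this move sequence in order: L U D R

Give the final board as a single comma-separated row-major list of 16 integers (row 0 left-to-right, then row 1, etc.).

Answer: 8, 14, 6, 3, 5, 7, 12, 2, 10, 15, 1, 4, 11, 0, 13, 9

Derivation:
After move 1 (L):
 8 14  6  3
 5  7 12  2
10 15  1  4
 0 11 13  9

After move 2 (U):
 8 14  6  3
 5  7 12  2
 0 15  1  4
10 11 13  9

After move 3 (D):
 8 14  6  3
 5  7 12  2
10 15  1  4
 0 11 13  9

After move 4 (R):
 8 14  6  3
 5  7 12  2
10 15  1  4
11  0 13  9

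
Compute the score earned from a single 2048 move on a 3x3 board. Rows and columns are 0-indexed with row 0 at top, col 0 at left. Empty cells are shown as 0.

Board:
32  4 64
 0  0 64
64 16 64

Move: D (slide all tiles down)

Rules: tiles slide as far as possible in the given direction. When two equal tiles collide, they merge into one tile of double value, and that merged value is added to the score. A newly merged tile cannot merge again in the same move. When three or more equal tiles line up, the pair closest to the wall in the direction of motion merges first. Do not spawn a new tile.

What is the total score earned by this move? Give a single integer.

Answer: 128

Derivation:
Slide down:
col 0: [32, 0, 64] -> [0, 32, 64]  score +0 (running 0)
col 1: [4, 0, 16] -> [0, 4, 16]  score +0 (running 0)
col 2: [64, 64, 64] -> [0, 64, 128]  score +128 (running 128)
Board after move:
  0   0   0
 32   4  64
 64  16 128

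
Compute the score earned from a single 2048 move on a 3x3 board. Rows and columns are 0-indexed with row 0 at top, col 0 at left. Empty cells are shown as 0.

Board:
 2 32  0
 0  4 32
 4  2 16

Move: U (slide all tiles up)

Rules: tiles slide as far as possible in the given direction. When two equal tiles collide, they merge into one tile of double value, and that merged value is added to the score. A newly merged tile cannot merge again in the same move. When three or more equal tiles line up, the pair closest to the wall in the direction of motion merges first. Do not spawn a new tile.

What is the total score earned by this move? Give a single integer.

Answer: 0

Derivation:
Slide up:
col 0: [2, 0, 4] -> [2, 4, 0]  score +0 (running 0)
col 1: [32, 4, 2] -> [32, 4, 2]  score +0 (running 0)
col 2: [0, 32, 16] -> [32, 16, 0]  score +0 (running 0)
Board after move:
 2 32 32
 4  4 16
 0  2  0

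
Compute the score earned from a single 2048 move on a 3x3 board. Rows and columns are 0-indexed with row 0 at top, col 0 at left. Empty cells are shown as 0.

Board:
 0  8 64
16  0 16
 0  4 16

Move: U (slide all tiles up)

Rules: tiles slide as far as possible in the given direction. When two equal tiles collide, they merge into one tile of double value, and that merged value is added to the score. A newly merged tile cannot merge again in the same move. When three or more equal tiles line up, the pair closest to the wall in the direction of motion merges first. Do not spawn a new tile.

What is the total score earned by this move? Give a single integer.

Slide up:
col 0: [0, 16, 0] -> [16, 0, 0]  score +0 (running 0)
col 1: [8, 0, 4] -> [8, 4, 0]  score +0 (running 0)
col 2: [64, 16, 16] -> [64, 32, 0]  score +32 (running 32)
Board after move:
16  8 64
 0  4 32
 0  0  0

Answer: 32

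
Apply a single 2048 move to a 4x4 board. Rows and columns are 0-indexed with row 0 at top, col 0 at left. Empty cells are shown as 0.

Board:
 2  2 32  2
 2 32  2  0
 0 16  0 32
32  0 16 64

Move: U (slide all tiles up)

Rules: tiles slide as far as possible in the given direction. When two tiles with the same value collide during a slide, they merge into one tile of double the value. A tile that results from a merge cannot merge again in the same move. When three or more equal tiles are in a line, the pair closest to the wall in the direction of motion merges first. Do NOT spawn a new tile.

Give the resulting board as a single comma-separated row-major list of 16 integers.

Answer: 4, 2, 32, 2, 32, 32, 2, 32, 0, 16, 16, 64, 0, 0, 0, 0

Derivation:
Slide up:
col 0: [2, 2, 0, 32] -> [4, 32, 0, 0]
col 1: [2, 32, 16, 0] -> [2, 32, 16, 0]
col 2: [32, 2, 0, 16] -> [32, 2, 16, 0]
col 3: [2, 0, 32, 64] -> [2, 32, 64, 0]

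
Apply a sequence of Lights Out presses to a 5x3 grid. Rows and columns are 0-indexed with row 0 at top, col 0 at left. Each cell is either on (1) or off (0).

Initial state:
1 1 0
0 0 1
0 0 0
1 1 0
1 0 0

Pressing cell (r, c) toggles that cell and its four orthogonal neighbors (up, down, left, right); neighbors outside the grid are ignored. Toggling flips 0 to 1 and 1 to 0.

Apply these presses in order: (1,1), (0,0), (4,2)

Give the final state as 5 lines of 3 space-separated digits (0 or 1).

Answer: 0 1 0
0 1 0
0 1 0
1 1 1
1 1 1

Derivation:
After press 1 at (1,1):
1 0 0
1 1 0
0 1 0
1 1 0
1 0 0

After press 2 at (0,0):
0 1 0
0 1 0
0 1 0
1 1 0
1 0 0

After press 3 at (4,2):
0 1 0
0 1 0
0 1 0
1 1 1
1 1 1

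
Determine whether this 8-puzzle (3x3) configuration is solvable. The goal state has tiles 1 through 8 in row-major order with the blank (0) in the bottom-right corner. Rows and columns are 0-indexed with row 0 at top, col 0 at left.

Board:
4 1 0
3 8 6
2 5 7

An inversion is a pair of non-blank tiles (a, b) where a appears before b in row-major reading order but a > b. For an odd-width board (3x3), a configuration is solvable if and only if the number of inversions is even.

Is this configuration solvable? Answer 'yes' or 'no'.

Answer: yes

Derivation:
Inversions (pairs i<j in row-major order where tile[i] > tile[j] > 0): 10
10 is even, so the puzzle is solvable.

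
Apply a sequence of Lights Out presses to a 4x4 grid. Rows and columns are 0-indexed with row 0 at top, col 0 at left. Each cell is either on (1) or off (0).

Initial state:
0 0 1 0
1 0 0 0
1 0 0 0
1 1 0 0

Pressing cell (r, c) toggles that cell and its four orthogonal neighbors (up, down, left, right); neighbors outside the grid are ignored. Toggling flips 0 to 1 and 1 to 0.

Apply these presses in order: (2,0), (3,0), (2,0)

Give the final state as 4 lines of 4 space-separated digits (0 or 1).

After press 1 at (2,0):
0 0 1 0
0 0 0 0
0 1 0 0
0 1 0 0

After press 2 at (3,0):
0 0 1 0
0 0 0 0
1 1 0 0
1 0 0 0

After press 3 at (2,0):
0 0 1 0
1 0 0 0
0 0 0 0
0 0 0 0

Answer: 0 0 1 0
1 0 0 0
0 0 0 0
0 0 0 0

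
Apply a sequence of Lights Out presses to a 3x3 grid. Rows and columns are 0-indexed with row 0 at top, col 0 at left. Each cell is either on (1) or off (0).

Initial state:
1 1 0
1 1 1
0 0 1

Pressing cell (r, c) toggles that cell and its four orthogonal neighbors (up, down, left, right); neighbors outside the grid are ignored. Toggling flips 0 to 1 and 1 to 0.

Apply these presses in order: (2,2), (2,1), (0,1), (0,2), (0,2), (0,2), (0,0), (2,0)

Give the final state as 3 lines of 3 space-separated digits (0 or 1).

Answer: 1 0 0
1 1 1
0 1 1

Derivation:
After press 1 at (2,2):
1 1 0
1 1 0
0 1 0

After press 2 at (2,1):
1 1 0
1 0 0
1 0 1

After press 3 at (0,1):
0 0 1
1 1 0
1 0 1

After press 4 at (0,2):
0 1 0
1 1 1
1 0 1

After press 5 at (0,2):
0 0 1
1 1 0
1 0 1

After press 6 at (0,2):
0 1 0
1 1 1
1 0 1

After press 7 at (0,0):
1 0 0
0 1 1
1 0 1

After press 8 at (2,0):
1 0 0
1 1 1
0 1 1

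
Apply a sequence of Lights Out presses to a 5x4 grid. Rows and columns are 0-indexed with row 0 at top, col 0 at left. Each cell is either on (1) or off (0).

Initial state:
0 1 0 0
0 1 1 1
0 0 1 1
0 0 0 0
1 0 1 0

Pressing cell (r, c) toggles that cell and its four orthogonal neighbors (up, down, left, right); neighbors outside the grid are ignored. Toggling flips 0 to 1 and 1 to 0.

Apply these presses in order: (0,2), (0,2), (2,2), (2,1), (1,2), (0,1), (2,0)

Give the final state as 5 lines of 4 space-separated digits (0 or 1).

Answer: 1 0 0 0
1 0 1 0
0 1 0 0
1 1 1 0
1 0 1 0

Derivation:
After press 1 at (0,2):
0 0 1 1
0 1 0 1
0 0 1 1
0 0 0 0
1 0 1 0

After press 2 at (0,2):
0 1 0 0
0 1 1 1
0 0 1 1
0 0 0 0
1 0 1 0

After press 3 at (2,2):
0 1 0 0
0 1 0 1
0 1 0 0
0 0 1 0
1 0 1 0

After press 4 at (2,1):
0 1 0 0
0 0 0 1
1 0 1 0
0 1 1 0
1 0 1 0

After press 5 at (1,2):
0 1 1 0
0 1 1 0
1 0 0 0
0 1 1 0
1 0 1 0

After press 6 at (0,1):
1 0 0 0
0 0 1 0
1 0 0 0
0 1 1 0
1 0 1 0

After press 7 at (2,0):
1 0 0 0
1 0 1 0
0 1 0 0
1 1 1 0
1 0 1 0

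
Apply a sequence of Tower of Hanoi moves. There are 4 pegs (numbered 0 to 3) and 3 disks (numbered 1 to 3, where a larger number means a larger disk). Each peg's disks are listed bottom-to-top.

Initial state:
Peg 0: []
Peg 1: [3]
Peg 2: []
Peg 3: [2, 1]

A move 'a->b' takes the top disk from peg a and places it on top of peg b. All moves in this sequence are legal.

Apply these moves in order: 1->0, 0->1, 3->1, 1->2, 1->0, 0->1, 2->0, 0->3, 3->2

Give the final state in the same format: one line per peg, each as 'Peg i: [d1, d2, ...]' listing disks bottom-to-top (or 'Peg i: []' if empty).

Answer: Peg 0: []
Peg 1: [3]
Peg 2: [1]
Peg 3: [2]

Derivation:
After move 1 (1->0):
Peg 0: [3]
Peg 1: []
Peg 2: []
Peg 3: [2, 1]

After move 2 (0->1):
Peg 0: []
Peg 1: [3]
Peg 2: []
Peg 3: [2, 1]

After move 3 (3->1):
Peg 0: []
Peg 1: [3, 1]
Peg 2: []
Peg 3: [2]

After move 4 (1->2):
Peg 0: []
Peg 1: [3]
Peg 2: [1]
Peg 3: [2]

After move 5 (1->0):
Peg 0: [3]
Peg 1: []
Peg 2: [1]
Peg 3: [2]

After move 6 (0->1):
Peg 0: []
Peg 1: [3]
Peg 2: [1]
Peg 3: [2]

After move 7 (2->0):
Peg 0: [1]
Peg 1: [3]
Peg 2: []
Peg 3: [2]

After move 8 (0->3):
Peg 0: []
Peg 1: [3]
Peg 2: []
Peg 3: [2, 1]

After move 9 (3->2):
Peg 0: []
Peg 1: [3]
Peg 2: [1]
Peg 3: [2]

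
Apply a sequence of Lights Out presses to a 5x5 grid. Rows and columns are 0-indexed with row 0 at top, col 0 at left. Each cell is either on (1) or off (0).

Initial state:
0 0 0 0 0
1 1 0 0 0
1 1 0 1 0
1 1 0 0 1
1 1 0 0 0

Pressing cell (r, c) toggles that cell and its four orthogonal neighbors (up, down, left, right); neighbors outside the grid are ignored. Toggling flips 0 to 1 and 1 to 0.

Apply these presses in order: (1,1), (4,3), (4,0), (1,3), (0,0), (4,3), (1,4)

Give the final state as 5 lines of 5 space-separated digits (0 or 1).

Answer: 1 0 0 1 1
1 0 0 0 0
1 0 0 0 1
0 1 0 0 1
0 0 0 0 0

Derivation:
After press 1 at (1,1):
0 1 0 0 0
0 0 1 0 0
1 0 0 1 0
1 1 0 0 1
1 1 0 0 0

After press 2 at (4,3):
0 1 0 0 0
0 0 1 0 0
1 0 0 1 0
1 1 0 1 1
1 1 1 1 1

After press 3 at (4,0):
0 1 0 0 0
0 0 1 0 0
1 0 0 1 0
0 1 0 1 1
0 0 1 1 1

After press 4 at (1,3):
0 1 0 1 0
0 0 0 1 1
1 0 0 0 0
0 1 0 1 1
0 0 1 1 1

After press 5 at (0,0):
1 0 0 1 0
1 0 0 1 1
1 0 0 0 0
0 1 0 1 1
0 0 1 1 1

After press 6 at (4,3):
1 0 0 1 0
1 0 0 1 1
1 0 0 0 0
0 1 0 0 1
0 0 0 0 0

After press 7 at (1,4):
1 0 0 1 1
1 0 0 0 0
1 0 0 0 1
0 1 0 0 1
0 0 0 0 0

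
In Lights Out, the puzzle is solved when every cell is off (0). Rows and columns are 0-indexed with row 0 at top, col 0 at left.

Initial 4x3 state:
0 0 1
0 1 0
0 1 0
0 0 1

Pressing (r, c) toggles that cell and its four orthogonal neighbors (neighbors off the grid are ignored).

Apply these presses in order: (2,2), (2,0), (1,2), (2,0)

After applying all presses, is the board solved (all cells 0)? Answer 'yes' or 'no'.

After press 1 at (2,2):
0 0 1
0 1 1
0 0 1
0 0 0

After press 2 at (2,0):
0 0 1
1 1 1
1 1 1
1 0 0

After press 3 at (1,2):
0 0 0
1 0 0
1 1 0
1 0 0

After press 4 at (2,0):
0 0 0
0 0 0
0 0 0
0 0 0

Lights still on: 0

Answer: yes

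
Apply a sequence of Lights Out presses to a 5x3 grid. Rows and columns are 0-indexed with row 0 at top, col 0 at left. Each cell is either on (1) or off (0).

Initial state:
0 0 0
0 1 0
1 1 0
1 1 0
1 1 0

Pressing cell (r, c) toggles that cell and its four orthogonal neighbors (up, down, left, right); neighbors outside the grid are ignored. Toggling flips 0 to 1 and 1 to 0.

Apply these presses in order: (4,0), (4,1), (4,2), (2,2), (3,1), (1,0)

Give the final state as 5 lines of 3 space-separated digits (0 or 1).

After press 1 at (4,0):
0 0 0
0 1 0
1 1 0
0 1 0
0 0 0

After press 2 at (4,1):
0 0 0
0 1 0
1 1 0
0 0 0
1 1 1

After press 3 at (4,2):
0 0 0
0 1 0
1 1 0
0 0 1
1 0 0

After press 4 at (2,2):
0 0 0
0 1 1
1 0 1
0 0 0
1 0 0

After press 5 at (3,1):
0 0 0
0 1 1
1 1 1
1 1 1
1 1 0

After press 6 at (1,0):
1 0 0
1 0 1
0 1 1
1 1 1
1 1 0

Answer: 1 0 0
1 0 1
0 1 1
1 1 1
1 1 0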